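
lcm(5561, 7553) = 506051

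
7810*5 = 39050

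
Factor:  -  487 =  - 487^1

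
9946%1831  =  791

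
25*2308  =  57700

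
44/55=4/5 = 0.80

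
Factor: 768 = 2^8*3^1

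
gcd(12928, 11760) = 16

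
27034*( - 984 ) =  - 26601456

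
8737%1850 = 1337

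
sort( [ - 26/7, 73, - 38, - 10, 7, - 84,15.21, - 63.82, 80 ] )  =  [ - 84, - 63.82, - 38, - 10, - 26/7, 7, 15.21, 73,80 ]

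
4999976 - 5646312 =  - 646336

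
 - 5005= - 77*65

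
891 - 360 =531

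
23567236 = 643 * 36652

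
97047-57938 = 39109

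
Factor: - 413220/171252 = - 3^( - 1 )*5^1*67^(-1)*97^1 = - 485/201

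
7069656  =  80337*88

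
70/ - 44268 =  - 5/3162 = - 0.00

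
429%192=45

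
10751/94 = 10751/94 = 114.37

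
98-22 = 76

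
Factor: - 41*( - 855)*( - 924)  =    -  2^2*3^3*5^1*7^1*11^1*19^1*41^1 = - 32390820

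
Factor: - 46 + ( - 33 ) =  - 79^1 = - 79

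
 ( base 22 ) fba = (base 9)11266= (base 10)7512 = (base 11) 570A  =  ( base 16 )1d58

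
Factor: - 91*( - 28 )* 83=211484 = 2^2*7^2*13^1*83^1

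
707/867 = 707/867 = 0.82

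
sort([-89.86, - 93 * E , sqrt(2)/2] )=[-93*E, - 89.86,sqrt(2)/2]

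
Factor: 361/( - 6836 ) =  - 2^( - 2 )*19^2* 1709^( - 1 ) 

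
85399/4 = 85399/4 = 21349.75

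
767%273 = 221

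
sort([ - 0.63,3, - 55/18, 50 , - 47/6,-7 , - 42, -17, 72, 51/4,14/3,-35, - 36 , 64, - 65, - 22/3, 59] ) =[-65,-42, - 36,-35, - 17 ,-47/6,-22/3 , - 7,  -  55/18 , - 0.63, 3,14/3,  51/4,50, 59, 64,72]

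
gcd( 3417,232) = 1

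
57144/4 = 14286 = 14286.00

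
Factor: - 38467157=-127^1*302891^1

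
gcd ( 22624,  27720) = 56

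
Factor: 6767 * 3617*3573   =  87453601947   =  3^2*67^1 * 101^1 *397^1*3617^1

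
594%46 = 42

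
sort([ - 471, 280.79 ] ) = [ - 471 , 280.79]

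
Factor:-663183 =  - 3^2 * 31^1*2377^1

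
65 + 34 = 99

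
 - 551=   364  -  915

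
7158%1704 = 342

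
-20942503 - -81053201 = 60110698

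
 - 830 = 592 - 1422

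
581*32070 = 18632670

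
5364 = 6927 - 1563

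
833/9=92 + 5/9 =92.56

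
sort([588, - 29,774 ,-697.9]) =[ - 697.9, - 29, 588, 774]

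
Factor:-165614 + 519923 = 354309 = 3^1*89^1*1327^1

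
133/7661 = 133/7661 = 0.02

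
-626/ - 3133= 626/3133 = 0.20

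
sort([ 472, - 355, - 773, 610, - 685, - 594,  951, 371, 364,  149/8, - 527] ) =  [ - 773,-685,  -  594, - 527,-355,149/8,364, 371, 472, 610, 951 ] 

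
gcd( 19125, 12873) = 3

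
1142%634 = 508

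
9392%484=196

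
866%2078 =866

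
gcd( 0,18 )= 18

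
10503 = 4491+6012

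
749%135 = 74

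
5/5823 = 5/5823 = 0.00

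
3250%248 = 26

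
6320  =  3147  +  3173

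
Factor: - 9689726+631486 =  - 9058240 = -2^6*5^1 * 28307^1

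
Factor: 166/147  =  2^1 * 3^( - 1)*7^( - 2 )*83^1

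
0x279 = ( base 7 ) 1563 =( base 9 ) 773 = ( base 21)193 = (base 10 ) 633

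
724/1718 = 362/859= 0.42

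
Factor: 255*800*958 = 2^6 * 3^1*5^3*17^1*479^1 = 195432000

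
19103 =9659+9444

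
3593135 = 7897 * 455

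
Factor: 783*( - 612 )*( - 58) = 2^3 * 3^5 *17^1*29^2 = 27793368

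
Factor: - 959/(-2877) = 1/3  =  3^( - 1 )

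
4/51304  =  1/12826=0.00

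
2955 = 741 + 2214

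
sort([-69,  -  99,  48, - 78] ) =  [ - 99, - 78,- 69 , 48]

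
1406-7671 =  - 6265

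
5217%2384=449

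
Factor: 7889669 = 7889669^1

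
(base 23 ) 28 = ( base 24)26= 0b110110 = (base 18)30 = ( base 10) 54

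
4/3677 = 4/3677 =0.00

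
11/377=11/377  =  0.03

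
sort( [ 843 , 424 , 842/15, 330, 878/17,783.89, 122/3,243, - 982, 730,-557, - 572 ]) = [-982, - 572, - 557, 122/3, 878/17, 842/15, 243,  330, 424,730,783.89,843] 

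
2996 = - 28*( - 107 )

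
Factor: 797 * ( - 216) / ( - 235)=2^3*3^3*5^( - 1)*47^( - 1 )*797^1 = 172152/235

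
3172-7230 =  - 4058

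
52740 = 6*8790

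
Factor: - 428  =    -  2^2*107^1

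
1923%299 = 129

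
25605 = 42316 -16711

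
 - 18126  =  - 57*318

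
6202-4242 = 1960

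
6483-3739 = 2744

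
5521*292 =1612132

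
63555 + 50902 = 114457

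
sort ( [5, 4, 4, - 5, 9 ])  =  [-5 , 4,4, 5,9] 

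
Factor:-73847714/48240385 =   -  2^1*5^( - 1 )*251^1*1789^( - 1)*5393^(-1 ) * 147107^1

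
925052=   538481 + 386571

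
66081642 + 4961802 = 71043444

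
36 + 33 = 69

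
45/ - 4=-45/4  =  - 11.25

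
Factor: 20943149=19^1*1102271^1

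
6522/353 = 18 + 168/353 = 18.48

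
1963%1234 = 729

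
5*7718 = 38590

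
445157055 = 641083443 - 195926388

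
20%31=20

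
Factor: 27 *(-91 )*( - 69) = 3^4* 7^1*13^1*23^1  =  169533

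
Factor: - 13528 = -2^3*19^1*89^1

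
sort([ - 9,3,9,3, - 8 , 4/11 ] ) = [ - 9, - 8,4/11,3,3, 9] 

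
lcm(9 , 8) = 72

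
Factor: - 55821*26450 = - 1476465450 = - 2^1*3^1 * 5^2*23^3*809^1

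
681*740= 503940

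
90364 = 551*164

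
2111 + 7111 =9222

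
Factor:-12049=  - 12049^1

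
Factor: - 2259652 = - 2^2*31^1*18223^1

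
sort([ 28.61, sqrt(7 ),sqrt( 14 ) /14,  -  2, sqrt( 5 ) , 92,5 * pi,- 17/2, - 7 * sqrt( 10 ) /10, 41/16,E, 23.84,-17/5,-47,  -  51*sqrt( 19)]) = [-51*sqrt(19 ), - 47, -17/2, - 17/5,-7 * sqrt(10 ) /10,-2,sqrt(14 )/14, sqrt( 5 ),41/16 , sqrt(7),E,5*pi,23.84,28.61,92 ]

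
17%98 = 17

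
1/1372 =1/1372 = 0.00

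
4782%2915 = 1867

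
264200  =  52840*5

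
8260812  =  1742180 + 6518632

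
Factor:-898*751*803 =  - 2^1 * 11^1*73^1*449^1* 751^1 = -541541594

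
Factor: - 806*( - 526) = 2^2 * 13^1*31^1* 263^1 = 423956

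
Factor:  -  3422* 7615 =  - 26058530  =  - 2^1*5^1*29^1*59^1*1523^1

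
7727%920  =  367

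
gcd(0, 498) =498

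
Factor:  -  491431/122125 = - 5^(-3 )*503^1 = -503/125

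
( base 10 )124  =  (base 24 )54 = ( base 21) 5J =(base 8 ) 174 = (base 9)147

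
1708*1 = 1708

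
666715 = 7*95245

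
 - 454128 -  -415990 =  - 38138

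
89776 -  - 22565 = 112341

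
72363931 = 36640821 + 35723110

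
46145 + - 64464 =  - 18319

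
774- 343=431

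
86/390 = 43/195= 0.22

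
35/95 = 7/19 = 0.37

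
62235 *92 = 5725620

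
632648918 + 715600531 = 1348249449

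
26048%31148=26048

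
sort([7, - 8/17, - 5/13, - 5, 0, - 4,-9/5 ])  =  [ - 5, - 4,-9/5, - 8/17,  -  5/13, 0,7 ]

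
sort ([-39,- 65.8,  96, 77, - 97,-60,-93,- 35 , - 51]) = [ - 97, - 93,-65.8, - 60, - 51,  -  39, - 35,77, 96] 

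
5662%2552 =558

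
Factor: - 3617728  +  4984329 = 1366601^1 =1366601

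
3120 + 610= 3730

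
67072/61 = 67072/61 = 1099.54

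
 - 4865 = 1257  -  6122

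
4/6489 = 4/6489 =0.00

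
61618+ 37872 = 99490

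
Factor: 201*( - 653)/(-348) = 43751/116 = 2^( - 2 )*29^( - 1)*67^1*653^1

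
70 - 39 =31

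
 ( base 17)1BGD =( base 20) 10ih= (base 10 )8377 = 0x20b9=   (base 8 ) 20271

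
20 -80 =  - 60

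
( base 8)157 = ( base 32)3F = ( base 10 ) 111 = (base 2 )1101111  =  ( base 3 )11010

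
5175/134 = 5175/134 = 38.62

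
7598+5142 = 12740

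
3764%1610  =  544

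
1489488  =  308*4836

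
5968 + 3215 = 9183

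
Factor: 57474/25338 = 3^1*31^1*41^( - 1) =93/41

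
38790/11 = 3526+4/11 = 3526.36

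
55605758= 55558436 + 47322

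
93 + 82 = 175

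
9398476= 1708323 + 7690153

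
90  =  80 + 10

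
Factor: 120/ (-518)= -2^2*  3^1*5^1*7^( -1)* 37^ ( - 1) = - 60/259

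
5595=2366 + 3229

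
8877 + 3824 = 12701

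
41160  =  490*84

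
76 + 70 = 146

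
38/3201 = 38/3201 = 0.01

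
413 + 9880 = 10293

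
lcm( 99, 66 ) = 198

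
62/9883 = 62/9883 = 0.01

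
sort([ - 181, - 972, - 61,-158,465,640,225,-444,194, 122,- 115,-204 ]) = [ - 972,-444,-204,-181, - 158,-115 , - 61, 122, 194,225, 465, 640]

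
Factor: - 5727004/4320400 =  -2^ ( - 2)*5^(-2)*7^( - 1)*1543^( -1)*1431751^1 = - 1431751/1080100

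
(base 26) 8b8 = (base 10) 5702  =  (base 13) 2798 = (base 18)hae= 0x1646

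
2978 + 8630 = 11608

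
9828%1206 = 180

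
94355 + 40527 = 134882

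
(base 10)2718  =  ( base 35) 27N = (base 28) 3d2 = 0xA9E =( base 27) 3JI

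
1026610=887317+139293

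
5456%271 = 36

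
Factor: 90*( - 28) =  - 2520 = -  2^3 * 3^2 * 5^1*7^1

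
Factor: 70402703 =7^1 *1867^1 *5387^1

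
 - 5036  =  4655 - 9691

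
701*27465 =19252965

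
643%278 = 87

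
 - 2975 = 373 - 3348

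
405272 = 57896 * 7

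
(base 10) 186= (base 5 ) 1221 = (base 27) 6o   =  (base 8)272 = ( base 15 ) c6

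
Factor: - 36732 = -2^2*3^1*3061^1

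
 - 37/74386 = - 1 + 74349/74386 =- 0.00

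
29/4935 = 29/4935 = 0.01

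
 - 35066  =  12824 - 47890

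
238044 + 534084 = 772128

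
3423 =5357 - 1934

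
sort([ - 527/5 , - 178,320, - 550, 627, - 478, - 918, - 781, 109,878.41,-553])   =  [ - 918, - 781,-553, - 550,  -  478, -178,  -  527/5,109,320,627, 878.41 ]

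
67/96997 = 67/96997 = 0.00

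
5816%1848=272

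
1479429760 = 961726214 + 517703546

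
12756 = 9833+2923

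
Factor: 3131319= 3^1*1043773^1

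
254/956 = 127/478=0.27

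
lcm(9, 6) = 18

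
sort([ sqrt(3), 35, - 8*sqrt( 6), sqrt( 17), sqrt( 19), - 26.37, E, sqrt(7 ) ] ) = [ - 26.37, - 8 * sqrt(6 ), sqrt( 3),sqrt( 7 ),E , sqrt ( 17),sqrt(19), 35]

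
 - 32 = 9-41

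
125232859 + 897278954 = 1022511813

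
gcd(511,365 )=73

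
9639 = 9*1071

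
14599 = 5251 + 9348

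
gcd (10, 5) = 5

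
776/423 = 1 + 353/423 = 1.83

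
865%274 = 43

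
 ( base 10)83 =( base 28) 2R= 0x53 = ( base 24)3B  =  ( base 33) 2H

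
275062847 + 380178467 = 655241314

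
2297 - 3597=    - 1300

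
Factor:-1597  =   - 1597^1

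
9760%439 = 102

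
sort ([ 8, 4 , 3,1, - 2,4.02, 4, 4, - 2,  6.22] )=[ - 2, - 2, 1,  3,  4,4,  4,  4.02 , 6.22, 8]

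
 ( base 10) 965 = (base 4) 33011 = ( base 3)1022202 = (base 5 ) 12330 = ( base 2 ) 1111000101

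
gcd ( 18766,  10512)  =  2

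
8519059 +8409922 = 16928981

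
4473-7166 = -2693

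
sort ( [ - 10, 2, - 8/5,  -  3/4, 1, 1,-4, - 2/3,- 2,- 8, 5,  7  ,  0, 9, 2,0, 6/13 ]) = [  -  10,- 8, - 4, - 2,-8/5, - 3/4 ,-2/3,0 , 0 , 6/13,1,  1, 2, 2, 5,7,9] 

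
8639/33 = 261 + 26/33 = 261.79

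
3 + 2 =5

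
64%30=4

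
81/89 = 81/89 =0.91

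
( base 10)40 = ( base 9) 44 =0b101000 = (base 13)31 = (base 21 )1J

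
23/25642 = 23/25642=0.00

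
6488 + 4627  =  11115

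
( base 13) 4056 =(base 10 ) 8859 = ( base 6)105003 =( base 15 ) 2959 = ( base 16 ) 229b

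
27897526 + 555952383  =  583849909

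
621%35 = 26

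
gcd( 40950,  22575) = 525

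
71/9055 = 71/9055 = 0.01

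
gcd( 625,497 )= 1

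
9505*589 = 5598445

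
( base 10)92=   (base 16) 5C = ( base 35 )2m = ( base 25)3h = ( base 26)3e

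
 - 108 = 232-340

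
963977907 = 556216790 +407761117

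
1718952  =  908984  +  809968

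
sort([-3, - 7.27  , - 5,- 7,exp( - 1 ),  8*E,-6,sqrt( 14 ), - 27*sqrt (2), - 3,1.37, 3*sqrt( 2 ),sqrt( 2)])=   [ - 27 * sqrt( 2),-7.27,-7, - 6, - 5,  -  3, - 3, exp( - 1),1.37,sqrt( 2),sqrt( 14),3*sqrt( 2), 8 * E]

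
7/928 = 7/928=0.01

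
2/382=1/191 = 0.01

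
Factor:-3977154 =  -2^1*3^3*73651^1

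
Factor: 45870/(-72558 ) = - 3^ (-1 )*5^1*11^1*29^( - 1) = - 55/87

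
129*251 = 32379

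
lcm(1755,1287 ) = 19305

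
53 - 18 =35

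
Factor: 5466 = 2^1*3^1*911^1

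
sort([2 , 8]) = [ 2, 8 ] 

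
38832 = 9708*4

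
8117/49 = 8117/49 = 165.65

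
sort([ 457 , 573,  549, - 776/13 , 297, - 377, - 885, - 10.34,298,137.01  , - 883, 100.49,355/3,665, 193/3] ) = [ - 885, - 883, - 377, - 776/13, - 10.34,193/3,100.49, 355/3,137.01, 297,298,457,549,573,665 ] 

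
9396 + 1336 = 10732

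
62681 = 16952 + 45729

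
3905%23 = 18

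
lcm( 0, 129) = 0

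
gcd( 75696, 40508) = 76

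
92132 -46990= 45142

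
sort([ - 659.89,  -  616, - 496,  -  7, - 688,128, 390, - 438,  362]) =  [ - 688 , - 659.89, - 616, - 496, - 438, - 7, 128, 362,  390 ] 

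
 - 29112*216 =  - 6288192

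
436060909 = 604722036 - 168661127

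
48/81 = 16/27 = 0.59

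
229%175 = 54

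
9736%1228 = 1140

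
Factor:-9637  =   - 23^1*419^1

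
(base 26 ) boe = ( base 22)gf0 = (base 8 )17612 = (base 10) 8074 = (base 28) A8A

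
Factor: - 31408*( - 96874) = 3042618592  =  2^5*13^1 * 151^1*48437^1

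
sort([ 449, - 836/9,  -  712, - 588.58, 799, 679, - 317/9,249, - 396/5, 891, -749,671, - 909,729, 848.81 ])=[ - 909 , - 749,  -  712, - 588.58, - 836/9, - 396/5, - 317/9, 249, 449, 671, 679, 729,799, 848.81, 891]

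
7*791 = 5537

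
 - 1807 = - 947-860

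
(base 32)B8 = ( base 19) II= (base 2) 101101000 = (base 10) 360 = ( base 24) f0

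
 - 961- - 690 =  - 271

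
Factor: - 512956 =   -  2^2 * 128239^1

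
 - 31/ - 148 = 31/148 = 0.21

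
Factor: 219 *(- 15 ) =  - 3^2*5^1*73^1 = - 3285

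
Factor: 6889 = 83^2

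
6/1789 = 6/1789  =  0.00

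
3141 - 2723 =418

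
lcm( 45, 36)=180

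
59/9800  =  59/9800 = 0.01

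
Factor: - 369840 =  -2^4*3^1*5^1*23^1 * 67^1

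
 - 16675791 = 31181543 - 47857334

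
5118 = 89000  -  83882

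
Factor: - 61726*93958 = -2^2*7^1*109^1 * 431^1*4409^1   =  - 5799651508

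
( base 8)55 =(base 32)1d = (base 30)1F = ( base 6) 113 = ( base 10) 45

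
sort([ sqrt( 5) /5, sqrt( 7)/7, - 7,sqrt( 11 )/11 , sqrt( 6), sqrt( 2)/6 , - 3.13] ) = [ - 7, - 3.13 , sqrt( 2) /6, sqrt( 11)/11,sqrt(7 ) /7,  sqrt(5 )/5, sqrt (6 )]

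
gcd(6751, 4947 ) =1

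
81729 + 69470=151199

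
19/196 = 19/196 = 0.10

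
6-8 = - 2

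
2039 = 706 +1333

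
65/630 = 13/126 = 0.10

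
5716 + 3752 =9468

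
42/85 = 42/85 = 0.49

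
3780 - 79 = 3701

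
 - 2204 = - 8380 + 6176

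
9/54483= 3/18161= 0.00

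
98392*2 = 196784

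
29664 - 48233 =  - 18569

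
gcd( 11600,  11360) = 80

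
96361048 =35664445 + 60696603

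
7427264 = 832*8927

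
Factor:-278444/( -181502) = 2^1*461^1*601^( - 1) = 922/601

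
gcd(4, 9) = 1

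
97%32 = 1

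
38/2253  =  38/2253 = 0.02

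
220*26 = 5720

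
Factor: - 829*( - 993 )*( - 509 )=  - 419007273 = - 3^1*331^1* 509^1*829^1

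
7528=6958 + 570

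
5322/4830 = 1 + 82/805 = 1.10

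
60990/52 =1172 + 23/26   =  1172.88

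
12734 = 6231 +6503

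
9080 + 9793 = 18873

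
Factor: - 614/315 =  - 2^1*3^( - 2) * 5^(-1 )*7^( - 1)*307^1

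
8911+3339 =12250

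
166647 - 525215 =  - 358568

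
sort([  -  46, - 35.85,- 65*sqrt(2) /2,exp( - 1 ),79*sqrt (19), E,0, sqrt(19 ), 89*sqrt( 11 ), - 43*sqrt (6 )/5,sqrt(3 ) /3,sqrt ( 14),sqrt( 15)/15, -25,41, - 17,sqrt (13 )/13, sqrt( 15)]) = [ - 46,-65*sqrt(2 ) /2, - 35.85, - 25, - 43*sqrt( 6 )/5, -17, 0,sqrt( 15 )/15,sqrt (13 )/13, exp( - 1 ),sqrt(3 ) /3, E,  sqrt (14), sqrt( 15),sqrt( 19 ), 41, 89 * sqrt(11 ),79*sqrt ( 19)]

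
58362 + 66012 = 124374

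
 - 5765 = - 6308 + 543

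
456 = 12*38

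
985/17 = 985/17 = 57.94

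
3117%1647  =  1470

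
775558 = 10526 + 765032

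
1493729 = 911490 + 582239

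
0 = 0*565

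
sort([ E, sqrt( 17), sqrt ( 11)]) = [E, sqrt ( 11), sqrt ( 17)]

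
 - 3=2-5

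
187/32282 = 187/32282 = 0.01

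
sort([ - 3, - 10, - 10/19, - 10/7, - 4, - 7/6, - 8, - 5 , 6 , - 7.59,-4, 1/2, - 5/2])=[ - 10, - 8, - 7.59, - 5,  -  4 , - 4,-3, - 5/2, - 10/7, - 7/6  , - 10/19, 1/2, 6]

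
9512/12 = 792 + 2/3 =792.67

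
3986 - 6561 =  - 2575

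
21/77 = 3/11 = 0.27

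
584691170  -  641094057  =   - 56402887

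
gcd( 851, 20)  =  1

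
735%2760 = 735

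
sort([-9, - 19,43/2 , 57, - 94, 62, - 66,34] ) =[ - 94, - 66, - 19, - 9 , 43/2,34, 57,62] 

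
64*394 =25216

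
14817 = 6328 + 8489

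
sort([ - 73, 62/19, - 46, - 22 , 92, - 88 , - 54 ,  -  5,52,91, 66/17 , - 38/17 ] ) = [  -  88,-73, - 54, - 46 ,-22,-5, - 38/17 , 62/19 , 66/17 , 52, 91,92]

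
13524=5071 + 8453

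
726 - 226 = 500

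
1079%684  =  395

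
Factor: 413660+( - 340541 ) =3^1*24373^1 = 73119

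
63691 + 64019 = 127710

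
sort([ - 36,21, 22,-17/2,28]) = [  -  36,-17/2, 21, 22,28]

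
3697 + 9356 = 13053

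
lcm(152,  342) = 1368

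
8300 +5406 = 13706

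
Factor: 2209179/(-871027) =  - 3^1 * 7^1 * 105199^1 * 871027^( - 1) 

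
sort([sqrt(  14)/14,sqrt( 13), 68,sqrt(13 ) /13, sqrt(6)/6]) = [sqrt(14 )/14 , sqrt(13 )/13,sqrt ( 6) /6, sqrt( 13 ),68]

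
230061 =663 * 347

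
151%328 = 151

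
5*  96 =480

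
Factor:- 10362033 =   -  3^3*11^1*139^1 * 251^1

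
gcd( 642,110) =2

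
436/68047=436/68047=0.01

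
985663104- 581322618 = 404340486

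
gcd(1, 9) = 1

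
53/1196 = 53/1196 = 0.04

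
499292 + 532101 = 1031393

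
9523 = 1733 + 7790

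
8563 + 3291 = 11854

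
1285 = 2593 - 1308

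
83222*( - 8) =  - 665776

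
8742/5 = 1748 + 2/5= 1748.40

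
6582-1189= 5393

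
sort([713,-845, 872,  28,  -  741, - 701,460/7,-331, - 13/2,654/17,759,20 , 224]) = [-845,  -  741 ,  -  701,  -  331,-13/2,  20, 28, 654/17,460/7 , 224,  713,759, 872]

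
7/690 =7/690 = 0.01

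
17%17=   0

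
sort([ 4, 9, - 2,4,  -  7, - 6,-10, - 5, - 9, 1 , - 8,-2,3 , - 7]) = [  -  10,-9,  -  8, - 7, - 7,-6,  -  5, - 2, - 2,1, 3, 4,4,  9]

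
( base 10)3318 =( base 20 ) 85I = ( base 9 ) 4486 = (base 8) 6366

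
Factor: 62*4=248 = 2^3*31^1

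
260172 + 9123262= 9383434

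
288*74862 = 21560256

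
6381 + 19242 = 25623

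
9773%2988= 809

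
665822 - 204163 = 461659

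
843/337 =843/337 = 2.50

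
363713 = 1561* 233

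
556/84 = 139/21 = 6.62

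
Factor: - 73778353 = -11^1*6707123^1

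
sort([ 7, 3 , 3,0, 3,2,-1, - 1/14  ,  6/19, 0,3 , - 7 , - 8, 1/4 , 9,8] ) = [ - 8, - 7,-1, - 1/14,0,0,1/4, 6/19,2, 3,3, 3,  3, 7,8,  9] 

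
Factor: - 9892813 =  - 7^1 *31^1* 45589^1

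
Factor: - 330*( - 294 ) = 97020 = 2^2*3^2*5^1*7^2*11^1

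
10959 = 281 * 39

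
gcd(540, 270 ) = 270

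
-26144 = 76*(  -  344)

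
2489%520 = 409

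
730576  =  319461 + 411115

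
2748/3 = 916  =  916.00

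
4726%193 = 94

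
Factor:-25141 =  - 31^1*811^1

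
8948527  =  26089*343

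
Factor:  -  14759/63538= - 2^ ( - 1 )*14759^1 * 31769^ (- 1 ) 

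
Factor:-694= -2^1*347^1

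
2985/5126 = 2985/5126= 0.58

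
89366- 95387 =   -  6021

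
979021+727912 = 1706933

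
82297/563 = 82297/563 =146.18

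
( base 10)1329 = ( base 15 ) 5d9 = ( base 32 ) 19h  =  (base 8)2461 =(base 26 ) 1P3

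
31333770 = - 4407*(  -  7110) 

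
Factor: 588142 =2^1*409^1*719^1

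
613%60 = 13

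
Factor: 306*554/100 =3^2 * 5^( - 2)*17^1*277^1 = 42381/25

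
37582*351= 13191282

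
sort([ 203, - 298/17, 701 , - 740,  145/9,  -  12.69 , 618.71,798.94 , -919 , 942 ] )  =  [ - 919, - 740, - 298/17, - 12.69,145/9,203, 618.71,701, 798.94, 942]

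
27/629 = 27/629 = 0.04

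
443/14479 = 443/14479 = 0.03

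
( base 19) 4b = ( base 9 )106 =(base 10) 87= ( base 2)1010111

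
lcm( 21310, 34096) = 170480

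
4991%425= 316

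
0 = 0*43066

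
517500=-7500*(- 69 )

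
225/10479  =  75/3493= 0.02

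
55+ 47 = 102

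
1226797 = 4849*253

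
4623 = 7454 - 2831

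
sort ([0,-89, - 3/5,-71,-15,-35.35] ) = [ - 89, - 71,-35.35, - 15, - 3/5 , 0]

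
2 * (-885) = -1770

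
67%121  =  67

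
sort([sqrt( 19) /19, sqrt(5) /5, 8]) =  [ sqrt( 19) /19, sqrt (5 ) /5,8]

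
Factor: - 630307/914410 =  - 2^ (-1 ) * 5^(-1 )*7^ (-1)* 13063^( - 1) *630307^1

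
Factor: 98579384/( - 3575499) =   -  2^3*3^( - 1)*1191833^( - 1 ) * 12322423^1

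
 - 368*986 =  - 362848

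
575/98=5 + 85/98 = 5.87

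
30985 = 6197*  5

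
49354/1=49354 = 49354.00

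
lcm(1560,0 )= 0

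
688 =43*16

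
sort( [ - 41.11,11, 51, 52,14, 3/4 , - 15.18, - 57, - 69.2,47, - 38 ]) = [ - 69.2, - 57, - 41.11, - 38, - 15.18, 3/4, 11,14, 47, 51, 52]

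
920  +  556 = 1476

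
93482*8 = 747856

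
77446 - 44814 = 32632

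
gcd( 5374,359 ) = 1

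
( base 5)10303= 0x2BF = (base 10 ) 703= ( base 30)ND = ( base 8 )1277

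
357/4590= 7/90 = 0.08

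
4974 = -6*(  -  829 )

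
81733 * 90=7355970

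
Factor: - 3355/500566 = -2^( -1 ) * 5^1*373^( - 1) = - 5/746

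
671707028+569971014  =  1241678042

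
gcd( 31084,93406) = 2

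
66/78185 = 66/78185 = 0.00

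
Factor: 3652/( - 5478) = -2/3 = - 2^1*3^( - 1) 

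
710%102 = 98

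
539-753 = - 214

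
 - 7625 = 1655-9280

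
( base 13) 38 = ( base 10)47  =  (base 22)23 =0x2F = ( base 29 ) 1I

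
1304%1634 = 1304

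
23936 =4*5984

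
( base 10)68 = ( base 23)2M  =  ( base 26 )2G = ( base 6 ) 152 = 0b1000100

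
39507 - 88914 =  - 49407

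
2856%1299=258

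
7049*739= 5209211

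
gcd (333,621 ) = 9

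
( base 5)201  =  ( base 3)1220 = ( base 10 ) 51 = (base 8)63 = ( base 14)39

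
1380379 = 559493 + 820886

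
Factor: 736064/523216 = 868/617= 2^2*7^1*31^1*617^(-1)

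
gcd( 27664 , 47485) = 1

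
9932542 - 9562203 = 370339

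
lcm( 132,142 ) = 9372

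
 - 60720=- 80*759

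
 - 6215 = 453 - 6668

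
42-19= 23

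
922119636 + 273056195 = 1195175831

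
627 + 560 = 1187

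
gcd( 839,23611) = 1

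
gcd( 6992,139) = 1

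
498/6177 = 166/2059 = 0.08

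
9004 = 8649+355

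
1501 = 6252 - 4751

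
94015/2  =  94015/2  =  47007.50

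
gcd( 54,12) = 6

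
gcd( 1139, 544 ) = 17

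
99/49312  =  99/49312 = 0.00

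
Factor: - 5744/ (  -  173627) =2^4*23^( - 1 ) * 359^1*7549^( - 1)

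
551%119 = 75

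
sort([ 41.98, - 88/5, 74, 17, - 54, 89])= [ - 54, - 88/5,17, 41.98, 74, 89 ] 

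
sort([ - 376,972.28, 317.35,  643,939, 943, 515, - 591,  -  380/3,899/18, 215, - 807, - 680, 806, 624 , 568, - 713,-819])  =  [  -  819, - 807,  -  713, - 680, - 591, - 376,-380/3, 899/18,  215, 317.35,  515, 568,624, 643, 806,  939,943,972.28] 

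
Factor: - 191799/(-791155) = 3^2* 5^(-1) * 101^1*211^1 * 158231^(  -  1) 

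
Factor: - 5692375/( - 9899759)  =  5^3*13^1 * 29^( - 1 )*31^1 * 113^1*541^( - 1)  *  631^ ( - 1) 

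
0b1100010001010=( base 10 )6282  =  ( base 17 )14c9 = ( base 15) 1cdc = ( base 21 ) e53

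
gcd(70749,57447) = 9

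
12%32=12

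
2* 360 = 720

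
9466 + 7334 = 16800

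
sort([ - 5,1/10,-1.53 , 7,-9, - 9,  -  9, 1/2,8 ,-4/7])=[  -  9, - 9,-9,-5, - 1.53,-4/7, 1/10 , 1/2,7,8]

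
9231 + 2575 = 11806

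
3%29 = 3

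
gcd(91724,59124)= 4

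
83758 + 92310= 176068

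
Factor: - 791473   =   - 791473^1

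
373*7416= 2766168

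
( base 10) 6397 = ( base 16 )18FD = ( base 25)A5M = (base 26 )9C1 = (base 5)201042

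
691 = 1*691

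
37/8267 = 37/8267 = 0.00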